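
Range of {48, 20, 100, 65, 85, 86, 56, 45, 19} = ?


Max = 100, Min = 19
Range = 100 - 19 = 81

Range = 81


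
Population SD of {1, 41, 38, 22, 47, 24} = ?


Mean = 28.8333
Variance = 234.4722
SD = sqrt(234.4722) = 15.3125

SD = 15.3125


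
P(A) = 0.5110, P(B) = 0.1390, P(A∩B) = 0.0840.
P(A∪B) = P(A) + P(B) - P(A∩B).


P(A∪B) = 0.5110 + 0.1390 - 0.0840
= 0.6500 - 0.0840
= 0.5660

P(A∪B) = 0.5660


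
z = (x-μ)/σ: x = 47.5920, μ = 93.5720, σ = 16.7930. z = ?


z = (47.5920 - 93.5720)/16.7930
= -45.9800/16.7930
= -2.7380

z = -2.7380


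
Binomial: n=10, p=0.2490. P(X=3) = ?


C(10,3) = 120
p^3 = 0.015438
(1-p)^7 = 0.134735
P = 120 * 0.015438 * 0.134735 = 0.2496

P(X=3) = 0.2496


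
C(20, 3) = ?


C(20,3) = 20!/(3! × 17!)
= 2432902008176640000/(6 × 355687428096000)
= 1140

C(20,3) = 1140


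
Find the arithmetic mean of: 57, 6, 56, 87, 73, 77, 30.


Sum = 57 + 6 + 56 + 87 + 73 + 77 + 30 = 386
n = 7
Mean = 386/7 = 55.1429

Mean = 55.1429


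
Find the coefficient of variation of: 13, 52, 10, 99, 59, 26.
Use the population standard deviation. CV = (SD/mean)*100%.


Mean = 43.1667
SD = 30.9592
CV = (30.9592/43.1667)*100 = 71.7202%

CV = 71.7202%


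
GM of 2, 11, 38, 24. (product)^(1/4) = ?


Product = 2 × 11 × 38 × 24 = 20064
GM = 20064^(1/4) = 11.9016

GM = 11.9016


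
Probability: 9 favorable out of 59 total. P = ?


P = 9/59 = 0.1525

P = 0.1525


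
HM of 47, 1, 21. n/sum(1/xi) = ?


Sum of reciprocals = 1/47 + 1/1 + 1/21 = 1.068896
HM = 3/1.068896 = 2.8066

HM = 2.8066


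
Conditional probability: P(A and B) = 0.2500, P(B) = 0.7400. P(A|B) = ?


P(A|B) = 0.2500/0.7400 = 0.3378

P(A|B) = 0.3378


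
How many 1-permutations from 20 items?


P(20,1) = 20!/19!
= 2432902008176640000/121645100408832000
= 20

P(20,1) = 20


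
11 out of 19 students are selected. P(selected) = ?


P = 11/19 = 0.5789

P = 0.5789


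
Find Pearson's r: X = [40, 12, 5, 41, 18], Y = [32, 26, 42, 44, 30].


Mean X = 23.2000, Mean Y = 34.8000
SD X = 14.715978, SD Y = 6.997142
Cov = 21.840000
r = 21.840000/(14.715978*6.997142) = 0.2121

r = 0.2121


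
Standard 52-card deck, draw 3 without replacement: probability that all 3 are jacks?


P(all jacks) = (4/52) × (3/51) × (2/50)
= 0.0002

P = 0.0002


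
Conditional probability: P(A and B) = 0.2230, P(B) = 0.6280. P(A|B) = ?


P(A|B) = 0.2230/0.6280 = 0.3551

P(A|B) = 0.3551


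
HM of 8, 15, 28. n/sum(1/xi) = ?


Sum of reciprocals = 1/8 + 1/15 + 1/28 = 0.227381
HM = 3/0.227381 = 13.1937

HM = 13.1937


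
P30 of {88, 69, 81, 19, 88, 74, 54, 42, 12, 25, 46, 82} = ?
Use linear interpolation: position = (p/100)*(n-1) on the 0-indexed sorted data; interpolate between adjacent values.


Sorted: 12, 19, 25, 42, 46, 54, 69, 74, 81, 82, 88, 88
n = 12
Index = 30/100 * 11 = 3.3000
Lower = data[3] = 42, Upper = data[4] = 46
P30 = 42 + 0.3000*(4) = 43.2000

P30 = 43.2000


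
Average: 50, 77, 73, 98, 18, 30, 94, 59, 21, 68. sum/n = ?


Sum = 50 + 77 + 73 + 98 + 18 + 30 + 94 + 59 + 21 + 68 = 588
n = 10
Mean = 588/10 = 58.8000

Mean = 58.8000


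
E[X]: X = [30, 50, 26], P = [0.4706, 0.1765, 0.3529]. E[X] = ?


E[X] = 30*0.4706 + 50*0.1765 + 26*0.3529
= 14.1180 + 8.8250 + 9.1754
= 32.1184

E[X] = 32.1184


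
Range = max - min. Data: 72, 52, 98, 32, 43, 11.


Max = 98, Min = 11
Range = 98 - 11 = 87

Range = 87


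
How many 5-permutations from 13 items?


P(13,5) = 13!/8!
= 6227020800/40320
= 154440

P(13,5) = 154440


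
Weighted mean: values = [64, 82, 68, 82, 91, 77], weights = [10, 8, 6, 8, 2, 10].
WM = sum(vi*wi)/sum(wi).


Numerator = 64*10 + 82*8 + 68*6 + 82*8 + 91*2 + 77*10 = 3312
Denominator = 10 + 8 + 6 + 8 + 2 + 10 = 44
WM = 3312/44 = 75.2727

WM = 75.2727


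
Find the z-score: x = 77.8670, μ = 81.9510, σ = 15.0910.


z = (77.8670 - 81.9510)/15.0910
= -4.0840/15.0910
= -0.2706

z = -0.2706


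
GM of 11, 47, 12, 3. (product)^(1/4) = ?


Product = 11 × 47 × 12 × 3 = 18612
GM = 18612^(1/4) = 11.6801

GM = 11.6801


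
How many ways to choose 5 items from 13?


C(13,5) = 13!/(5! × 8!)
= 6227020800/(120 × 40320)
= 1287

C(13,5) = 1287


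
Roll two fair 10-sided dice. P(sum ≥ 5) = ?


Total outcomes = 10×10 = 100
Favorable (sum ≥ 5): 94
P = 94/100 = 0.9400

P = 0.9400


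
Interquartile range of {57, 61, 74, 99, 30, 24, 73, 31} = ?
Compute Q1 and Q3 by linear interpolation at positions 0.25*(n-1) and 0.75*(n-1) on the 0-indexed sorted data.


Sorted: 24, 30, 31, 57, 61, 73, 74, 99
Q1 (25th %ile) = 30.7500
Q3 (75th %ile) = 73.2500
IQR = 73.2500 - 30.7500 = 42.5000

IQR = 42.5000


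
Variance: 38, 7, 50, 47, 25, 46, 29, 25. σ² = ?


Mean = 33.3750
Squared deviations: 21.3906, 695.6406, 276.3906, 185.6406, 70.1406, 159.3906, 19.1406, 70.1406
Sum = 1497.8750
Variance = 1497.8750/8 = 187.2344

Variance = 187.2344


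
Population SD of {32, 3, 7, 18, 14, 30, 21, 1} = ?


Mean = 15.7500
Variance = 119.9375
SD = sqrt(119.9375) = 10.9516

SD = 10.9516


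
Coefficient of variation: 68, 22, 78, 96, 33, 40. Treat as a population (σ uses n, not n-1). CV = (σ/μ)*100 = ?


Mean = 56.1667
SD = 26.3592
CV = (26.3592/56.1667)*100 = 46.9303%

CV = 46.9303%


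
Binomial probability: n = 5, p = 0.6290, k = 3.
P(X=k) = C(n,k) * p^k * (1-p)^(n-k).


C(5,3) = 10
p^3 = 0.248858
(1-p)^2 = 0.137641
P = 10 * 0.248858 * 0.137641 = 0.3425

P(X=3) = 0.3425


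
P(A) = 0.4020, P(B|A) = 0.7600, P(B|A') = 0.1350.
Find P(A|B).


P(B) = P(B|A)*P(A) + P(B|A')*P(A')
= 0.7600*0.4020 + 0.1350*0.5980
= 0.305520 + 0.080730 = 0.386250
P(A|B) = 0.305520/0.386250 = 0.7910

P(A|B) = 0.7910


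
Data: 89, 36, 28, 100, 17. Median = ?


Sorted: 17, 28, 36, 89, 100
n = 5 (odd)
Middle value = 36

Median = 36


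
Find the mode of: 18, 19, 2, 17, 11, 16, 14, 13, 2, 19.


Frequencies: 2:2, 11:1, 13:1, 14:1, 16:1, 17:1, 18:1, 19:2
Max frequency = 2
Mode = 2, 19

Mode = 2, 19


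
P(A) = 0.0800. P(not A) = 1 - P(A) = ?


P(not A) = 1 - 0.0800 = 0.9200

P(not A) = 0.9200


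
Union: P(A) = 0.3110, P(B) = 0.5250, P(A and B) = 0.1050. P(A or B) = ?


P(A∪B) = 0.3110 + 0.5250 - 0.1050
= 0.8360 - 0.1050
= 0.7310

P(A∪B) = 0.7310


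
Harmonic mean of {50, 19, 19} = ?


Sum of reciprocals = 1/50 + 1/19 + 1/19 = 0.125263
HM = 3/0.125263 = 23.9496

HM = 23.9496


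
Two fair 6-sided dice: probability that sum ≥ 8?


Total outcomes = 6×6 = 36
Favorable (sum ≥ 8): 15
P = 15/36 = 0.4167

P = 0.4167


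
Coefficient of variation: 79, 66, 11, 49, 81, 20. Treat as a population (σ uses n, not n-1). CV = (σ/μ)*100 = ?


Mean = 51.0000
SD = 27.3069
CV = (27.3069/51.0000)*100 = 53.5429%

CV = 53.5429%


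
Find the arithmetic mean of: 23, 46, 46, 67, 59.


Sum = 23 + 46 + 46 + 67 + 59 = 241
n = 5
Mean = 241/5 = 48.2000

Mean = 48.2000


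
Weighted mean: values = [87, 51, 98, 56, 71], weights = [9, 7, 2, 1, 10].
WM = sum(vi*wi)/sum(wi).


Numerator = 87*9 + 51*7 + 98*2 + 56*1 + 71*10 = 2102
Denominator = 9 + 7 + 2 + 1 + 10 = 29
WM = 2102/29 = 72.4828

WM = 72.4828


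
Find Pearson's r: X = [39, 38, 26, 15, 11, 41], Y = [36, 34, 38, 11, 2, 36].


Mean X = 28.3333, Mean Y = 26.1667
SD X = 11.911712, SD Y = 14.194091
Cov = 149.777778
r = 149.777778/(11.911712*14.194091) = 0.8859

r = 0.8859


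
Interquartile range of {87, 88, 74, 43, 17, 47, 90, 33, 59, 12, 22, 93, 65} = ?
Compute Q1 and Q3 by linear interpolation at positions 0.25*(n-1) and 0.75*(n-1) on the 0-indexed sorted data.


Sorted: 12, 17, 22, 33, 43, 47, 59, 65, 74, 87, 88, 90, 93
Q1 (25th %ile) = 33.0000
Q3 (75th %ile) = 87.0000
IQR = 87.0000 - 33.0000 = 54.0000

IQR = 54.0000


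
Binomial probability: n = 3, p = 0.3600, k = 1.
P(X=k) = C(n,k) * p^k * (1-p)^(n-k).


C(3,1) = 3
p^1 = 0.360000
(1-p)^2 = 0.409600
P = 3 * 0.360000 * 0.409600 = 0.4424

P(X=1) = 0.4424


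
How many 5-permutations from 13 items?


P(13,5) = 13!/8!
= 6227020800/40320
= 154440

P(13,5) = 154440


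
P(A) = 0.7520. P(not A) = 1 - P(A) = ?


P(not A) = 1 - 0.7520 = 0.2480

P(not A) = 0.2480


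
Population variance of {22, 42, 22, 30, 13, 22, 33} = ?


Mean = 26.2857
Squared deviations: 18.3673, 246.9388, 18.3673, 13.7959, 176.5102, 18.3673, 45.0816
Sum = 537.4286
Variance = 537.4286/7 = 76.7755

Variance = 76.7755


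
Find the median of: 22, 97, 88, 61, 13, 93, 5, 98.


Sorted: 5, 13, 22, 61, 88, 93, 97, 98
n = 8 (even)
Middle values: 61 and 88
Median = (61+88)/2 = 74.5000

Median = 74.5000


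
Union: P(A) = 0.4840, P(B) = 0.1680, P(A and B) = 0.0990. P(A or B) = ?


P(A∪B) = 0.4840 + 0.1680 - 0.0990
= 0.6520 - 0.0990
= 0.5530

P(A∪B) = 0.5530


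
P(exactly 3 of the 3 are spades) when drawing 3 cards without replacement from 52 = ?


Hypergeometric: P(X=3) = C(13,3)·C(39,0) / C(52,3)
= 286 × 1 / 22100
= 286/22100 = 0.0129

P = 0.0129


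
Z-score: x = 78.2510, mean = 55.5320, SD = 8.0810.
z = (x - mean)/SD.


z = (78.2510 - 55.5320)/8.0810
= 22.7190/8.0810
= 2.8114

z = 2.8114


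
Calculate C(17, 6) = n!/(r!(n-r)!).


C(17,6) = 17!/(6! × 11!)
= 355687428096000/(720 × 39916800)
= 12376

C(17,6) = 12376


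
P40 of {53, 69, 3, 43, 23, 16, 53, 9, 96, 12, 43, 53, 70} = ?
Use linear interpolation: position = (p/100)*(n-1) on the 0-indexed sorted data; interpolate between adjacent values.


Sorted: 3, 9, 12, 16, 23, 43, 43, 53, 53, 53, 69, 70, 96
n = 13
Index = 40/100 * 12 = 4.8000
Lower = data[4] = 23, Upper = data[5] = 43
P40 = 23 + 0.8000*(20) = 39.0000

P40 = 39.0000


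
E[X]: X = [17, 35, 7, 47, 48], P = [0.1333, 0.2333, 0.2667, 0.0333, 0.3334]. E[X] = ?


E[X] = 17*0.1333 + 35*0.2333 + 7*0.2667 + 47*0.0333 + 48*0.3334
= 2.2661 + 8.1655 + 1.8669 + 1.5651 + 16.0032
= 29.8668

E[X] = 29.8668


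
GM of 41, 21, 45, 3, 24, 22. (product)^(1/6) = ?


Product = 41 × 21 × 45 × 3 × 24 × 22 = 61372080
GM = 61372080^(1/6) = 19.8607

GM = 19.8607


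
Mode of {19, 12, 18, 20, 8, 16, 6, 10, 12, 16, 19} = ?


Frequencies: 6:1, 8:1, 10:1, 12:2, 16:2, 18:1, 19:2, 20:1
Max frequency = 2
Mode = 12, 16, 19

Mode = 12, 16, 19


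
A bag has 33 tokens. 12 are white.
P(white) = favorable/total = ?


P = 12/33 = 0.3636

P = 0.3636


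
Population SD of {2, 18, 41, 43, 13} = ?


Mean = 23.4000
Variance = 257.8400
SD = sqrt(257.8400) = 16.0574

SD = 16.0574


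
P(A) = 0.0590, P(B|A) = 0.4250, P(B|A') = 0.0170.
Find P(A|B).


P(B) = P(B|A)*P(A) + P(B|A')*P(A')
= 0.4250*0.0590 + 0.0170*0.9410
= 0.025075 + 0.015997 = 0.041072
P(A|B) = 0.025075/0.041072 = 0.6105

P(A|B) = 0.6105


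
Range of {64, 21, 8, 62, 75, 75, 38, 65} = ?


Max = 75, Min = 8
Range = 75 - 8 = 67

Range = 67


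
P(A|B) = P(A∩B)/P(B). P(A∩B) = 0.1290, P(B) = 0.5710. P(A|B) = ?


P(A|B) = 0.1290/0.5710 = 0.2259

P(A|B) = 0.2259


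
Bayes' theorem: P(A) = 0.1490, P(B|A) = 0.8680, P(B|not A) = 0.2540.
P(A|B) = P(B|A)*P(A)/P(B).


P(B) = P(B|A)*P(A) + P(B|A')*P(A')
= 0.8680*0.1490 + 0.2540*0.8510
= 0.129332 + 0.216154 = 0.345486
P(A|B) = 0.129332/0.345486 = 0.3743

P(A|B) = 0.3743


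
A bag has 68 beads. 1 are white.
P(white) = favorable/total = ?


P = 1/68 = 0.0147

P = 0.0147


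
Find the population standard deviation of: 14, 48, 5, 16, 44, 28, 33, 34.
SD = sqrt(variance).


Mean = 27.7500
Variance = 198.1875
SD = sqrt(198.1875) = 14.0779

SD = 14.0779


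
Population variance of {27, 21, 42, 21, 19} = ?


Mean = 26.0000
Squared deviations: 1.0000, 25.0000, 256.0000, 25.0000, 49.0000
Sum = 356.0000
Variance = 356.0000/5 = 71.2000

Variance = 71.2000


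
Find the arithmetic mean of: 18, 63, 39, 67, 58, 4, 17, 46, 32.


Sum = 18 + 63 + 39 + 67 + 58 + 4 + 17 + 46 + 32 = 344
n = 9
Mean = 344/9 = 38.2222

Mean = 38.2222


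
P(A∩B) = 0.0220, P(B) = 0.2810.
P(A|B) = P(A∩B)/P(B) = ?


P(A|B) = 0.0220/0.2810 = 0.0783

P(A|B) = 0.0783


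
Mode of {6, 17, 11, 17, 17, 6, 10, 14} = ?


Frequencies: 6:2, 10:1, 11:1, 14:1, 17:3
Max frequency = 3
Mode = 17

Mode = 17


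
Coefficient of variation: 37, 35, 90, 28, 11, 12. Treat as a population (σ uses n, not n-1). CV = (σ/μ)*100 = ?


Mean = 35.5000
SD = 26.3992
CV = (26.3992/35.5000)*100 = 74.3639%

CV = 74.3639%


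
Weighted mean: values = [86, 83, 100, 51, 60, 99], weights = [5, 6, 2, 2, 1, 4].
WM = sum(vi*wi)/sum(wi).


Numerator = 86*5 + 83*6 + 100*2 + 51*2 + 60*1 + 99*4 = 1686
Denominator = 5 + 6 + 2 + 2 + 1 + 4 = 20
WM = 1686/20 = 84.3000

WM = 84.3000


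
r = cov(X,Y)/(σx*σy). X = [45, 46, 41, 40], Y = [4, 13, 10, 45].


Mean X = 43.0000, Mean Y = 18.0000
SD X = 2.549510, SD Y = 15.921683
Cov = -27.000000
r = -27.000000/(2.549510*15.921683) = -0.6651

r = -0.6651


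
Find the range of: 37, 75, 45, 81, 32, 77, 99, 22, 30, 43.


Max = 99, Min = 22
Range = 99 - 22 = 77

Range = 77


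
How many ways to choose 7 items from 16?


C(16,7) = 16!/(7! × 9!)
= 20922789888000/(5040 × 362880)
= 11440

C(16,7) = 11440


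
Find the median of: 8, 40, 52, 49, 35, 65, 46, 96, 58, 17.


Sorted: 8, 17, 35, 40, 46, 49, 52, 58, 65, 96
n = 10 (even)
Middle values: 46 and 49
Median = (46+49)/2 = 47.5000

Median = 47.5000


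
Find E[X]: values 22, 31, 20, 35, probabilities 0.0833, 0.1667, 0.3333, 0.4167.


E[X] = 22*0.0833 + 31*0.1667 + 20*0.3333 + 35*0.4167
= 1.8326 + 5.1677 + 6.6660 + 14.5845
= 28.2508

E[X] = 28.2508


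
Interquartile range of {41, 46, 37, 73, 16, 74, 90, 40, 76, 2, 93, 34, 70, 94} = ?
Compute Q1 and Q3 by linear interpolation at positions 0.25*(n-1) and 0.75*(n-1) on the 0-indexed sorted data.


Sorted: 2, 16, 34, 37, 40, 41, 46, 70, 73, 74, 76, 90, 93, 94
Q1 (25th %ile) = 37.7500
Q3 (75th %ile) = 75.5000
IQR = 75.5000 - 37.7500 = 37.7500

IQR = 37.7500


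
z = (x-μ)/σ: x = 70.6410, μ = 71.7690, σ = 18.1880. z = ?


z = (70.6410 - 71.7690)/18.1880
= -1.1280/18.1880
= -0.0620

z = -0.0620


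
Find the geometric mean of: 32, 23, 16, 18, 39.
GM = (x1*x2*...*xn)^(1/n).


Product = 32 × 23 × 16 × 18 × 39 = 8266752
GM = 8266752^(1/5) = 24.1806

GM = 24.1806


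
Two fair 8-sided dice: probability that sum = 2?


Total outcomes = 8×8 = 64
Favorable (sum = 2): 1
P = 1/64 = 0.0156

P = 0.0156


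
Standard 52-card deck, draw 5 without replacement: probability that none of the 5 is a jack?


P(no jacks) = (48/52) × (47/51) × (46/50) × (45/49) × (44/48)
= 0.6588

P = 0.6588


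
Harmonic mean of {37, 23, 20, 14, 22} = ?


Sum of reciprocals = 1/37 + 1/23 + 1/20 + 1/14 + 1/22 = 0.237388
HM = 5/0.237388 = 21.0625

HM = 21.0625


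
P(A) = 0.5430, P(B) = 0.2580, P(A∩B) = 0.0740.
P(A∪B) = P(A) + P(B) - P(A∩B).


P(A∪B) = 0.5430 + 0.2580 - 0.0740
= 0.8010 - 0.0740
= 0.7270

P(A∪B) = 0.7270


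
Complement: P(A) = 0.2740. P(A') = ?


P(not A) = 1 - 0.2740 = 0.7260

P(not A) = 0.7260


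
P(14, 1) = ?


P(14,1) = 14!/13!
= 87178291200/6227020800
= 14

P(14,1) = 14


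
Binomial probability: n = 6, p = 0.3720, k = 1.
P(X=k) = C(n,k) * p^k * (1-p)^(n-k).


C(6,1) = 6
p^1 = 0.372000
(1-p)^5 = 0.097678
P = 6 * 0.372000 * 0.097678 = 0.2180

P(X=1) = 0.2180


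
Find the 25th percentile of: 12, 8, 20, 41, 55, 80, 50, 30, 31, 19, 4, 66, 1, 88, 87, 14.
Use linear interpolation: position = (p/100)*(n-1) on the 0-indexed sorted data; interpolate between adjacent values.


Sorted: 1, 4, 8, 12, 14, 19, 20, 30, 31, 41, 50, 55, 66, 80, 87, 88
n = 16
Index = 25/100 * 15 = 3.7500
Lower = data[3] = 12, Upper = data[4] = 14
P25 = 12 + 0.7500*(2) = 13.5000

P25 = 13.5000


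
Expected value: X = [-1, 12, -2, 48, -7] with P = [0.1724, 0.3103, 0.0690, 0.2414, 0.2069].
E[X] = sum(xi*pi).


E[X] = -1*0.1724 + 12*0.3103 - 2*0.0690 + 48*0.2414 - 7*0.2069
= -0.1724 + 3.7236 - 0.1380 + 11.5872 - 1.4483
= 13.5521

E[X] = 13.5521


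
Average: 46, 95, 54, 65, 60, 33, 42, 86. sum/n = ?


Sum = 46 + 95 + 54 + 65 + 60 + 33 + 42 + 86 = 481
n = 8
Mean = 481/8 = 60.1250

Mean = 60.1250


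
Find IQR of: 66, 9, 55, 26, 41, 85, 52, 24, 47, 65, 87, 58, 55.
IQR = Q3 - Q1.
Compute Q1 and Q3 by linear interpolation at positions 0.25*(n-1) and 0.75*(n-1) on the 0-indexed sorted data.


Sorted: 9, 24, 26, 41, 47, 52, 55, 55, 58, 65, 66, 85, 87
Q1 (25th %ile) = 41.0000
Q3 (75th %ile) = 65.0000
IQR = 65.0000 - 41.0000 = 24.0000

IQR = 24.0000


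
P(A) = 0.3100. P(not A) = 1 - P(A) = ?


P(not A) = 1 - 0.3100 = 0.6900

P(not A) = 0.6900


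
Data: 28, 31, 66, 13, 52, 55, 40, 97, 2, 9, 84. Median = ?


Sorted: 2, 9, 13, 28, 31, 40, 52, 55, 66, 84, 97
n = 11 (odd)
Middle value = 40

Median = 40


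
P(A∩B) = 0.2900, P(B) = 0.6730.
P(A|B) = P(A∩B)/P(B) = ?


P(A|B) = 0.2900/0.6730 = 0.4309

P(A|B) = 0.4309


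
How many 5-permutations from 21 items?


P(21,5) = 21!/16!
= 51090942171709440000/20922789888000
= 2441880

P(21,5) = 2441880


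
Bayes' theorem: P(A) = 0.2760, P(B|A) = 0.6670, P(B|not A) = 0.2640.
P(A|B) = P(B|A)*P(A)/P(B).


P(B) = P(B|A)*P(A) + P(B|A')*P(A')
= 0.6670*0.2760 + 0.2640*0.7240
= 0.184092 + 0.191136 = 0.375228
P(A|B) = 0.184092/0.375228 = 0.4906

P(A|B) = 0.4906


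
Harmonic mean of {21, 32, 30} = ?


Sum of reciprocals = 1/21 + 1/32 + 1/30 = 0.112202
HM = 3/0.112202 = 26.7374

HM = 26.7374


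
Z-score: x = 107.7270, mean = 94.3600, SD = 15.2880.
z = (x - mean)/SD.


z = (107.7270 - 94.3600)/15.2880
= 13.3670/15.2880
= 0.8743

z = 0.8743


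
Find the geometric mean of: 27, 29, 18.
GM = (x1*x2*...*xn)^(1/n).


Product = 27 × 29 × 18 = 14094
GM = 14094^(1/3) = 24.1552

GM = 24.1552


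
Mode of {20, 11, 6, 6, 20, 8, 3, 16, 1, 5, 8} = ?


Frequencies: 1:1, 3:1, 5:1, 6:2, 8:2, 11:1, 16:1, 20:2
Max frequency = 2
Mode = 6, 8, 20

Mode = 6, 8, 20


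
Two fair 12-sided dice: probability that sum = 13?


Total outcomes = 12×12 = 144
Favorable (sum = 13): 12
P = 12/144 = 0.0833

P = 0.0833


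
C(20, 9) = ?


C(20,9) = 20!/(9! × 11!)
= 2432902008176640000/(362880 × 39916800)
= 167960

C(20,9) = 167960


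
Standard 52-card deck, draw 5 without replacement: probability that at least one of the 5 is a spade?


P(at least one) = 1 - P(none)
P(none) = (39/52) × (38/51) × (37/50) × (36/49) × (35/48) = 0.221534
P(at least one) = 1 - 0.221534 = 0.7785

P = 0.7785


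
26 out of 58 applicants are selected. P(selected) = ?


P = 26/58 = 0.4483

P = 0.4483


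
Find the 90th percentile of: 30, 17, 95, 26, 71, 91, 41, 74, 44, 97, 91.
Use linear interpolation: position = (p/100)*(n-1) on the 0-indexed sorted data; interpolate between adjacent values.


Sorted: 17, 26, 30, 41, 44, 71, 74, 91, 91, 95, 97
n = 11
Index = 90/100 * 10 = 9.0000
Lower = data[9] = 95, Upper = data[10] = 97
P90 = 95 + 0*(2) = 95.0000

P90 = 95.0000


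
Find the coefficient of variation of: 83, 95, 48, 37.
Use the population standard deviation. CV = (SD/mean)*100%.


Mean = 65.7500
SD = 23.9518
CV = (23.9518/65.7500)*100 = 36.4286%

CV = 36.4286%


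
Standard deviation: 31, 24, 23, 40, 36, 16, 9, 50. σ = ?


Mean = 28.6250
Variance = 155.4844
SD = sqrt(155.4844) = 12.4693

SD = 12.4693


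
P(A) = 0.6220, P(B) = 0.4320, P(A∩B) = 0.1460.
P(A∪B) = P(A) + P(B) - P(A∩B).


P(A∪B) = 0.6220 + 0.4320 - 0.1460
= 1.0540 - 0.1460
= 0.9080

P(A∪B) = 0.9080


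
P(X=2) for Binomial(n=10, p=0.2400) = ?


C(10,2) = 45
p^2 = 0.057600
(1-p)^8 = 0.111303
P = 45 * 0.057600 * 0.111303 = 0.2885

P(X=2) = 0.2885


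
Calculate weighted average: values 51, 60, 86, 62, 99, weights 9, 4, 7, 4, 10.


Numerator = 51*9 + 60*4 + 86*7 + 62*4 + 99*10 = 2539
Denominator = 9 + 4 + 7 + 4 + 10 = 34
WM = 2539/34 = 74.6765

WM = 74.6765


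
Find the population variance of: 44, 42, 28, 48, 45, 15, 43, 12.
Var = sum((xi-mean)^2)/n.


Mean = 34.6250
Squared deviations: 87.8906, 54.3906, 43.8906, 178.8906, 107.6406, 385.1406, 70.1406, 511.8906
Sum = 1439.8750
Variance = 1439.8750/8 = 179.9844

Variance = 179.9844


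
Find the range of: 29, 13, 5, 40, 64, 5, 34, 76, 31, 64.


Max = 76, Min = 5
Range = 76 - 5 = 71

Range = 71


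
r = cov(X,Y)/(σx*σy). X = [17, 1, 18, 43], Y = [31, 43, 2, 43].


Mean X = 19.7500, Mean Y = 29.7500
SD X = 15.022899, SD Y = 16.753731
Cov = 26.187500
r = 26.187500/(15.022899*16.753731) = 0.1040

r = 0.1040


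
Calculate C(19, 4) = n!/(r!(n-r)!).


C(19,4) = 19!/(4! × 15!)
= 121645100408832000/(24 × 1307674368000)
= 3876

C(19,4) = 3876


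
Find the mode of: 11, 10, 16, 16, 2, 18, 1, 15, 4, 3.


Frequencies: 1:1, 2:1, 3:1, 4:1, 10:1, 11:1, 15:1, 16:2, 18:1
Max frequency = 2
Mode = 16

Mode = 16


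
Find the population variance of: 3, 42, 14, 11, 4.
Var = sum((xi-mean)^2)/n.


Mean = 14.8000
Squared deviations: 139.2400, 739.8400, 0.6400, 14.4400, 116.6400
Sum = 1010.8000
Variance = 1010.8000/5 = 202.1600

Variance = 202.1600


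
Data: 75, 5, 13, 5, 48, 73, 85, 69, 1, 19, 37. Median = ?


Sorted: 1, 5, 5, 13, 19, 37, 48, 69, 73, 75, 85
n = 11 (odd)
Middle value = 37

Median = 37


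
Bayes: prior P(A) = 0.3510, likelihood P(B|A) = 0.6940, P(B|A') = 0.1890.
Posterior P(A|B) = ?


P(B) = P(B|A)*P(A) + P(B|A')*P(A')
= 0.6940*0.3510 + 0.1890*0.6490
= 0.243594 + 0.122661 = 0.366255
P(A|B) = 0.243594/0.366255 = 0.6651

P(A|B) = 0.6651


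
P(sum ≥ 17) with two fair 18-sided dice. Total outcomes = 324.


Total outcomes = 18×18 = 324
Favorable (sum ≥ 17): 204
P = 204/324 = 0.6296

P = 0.6296


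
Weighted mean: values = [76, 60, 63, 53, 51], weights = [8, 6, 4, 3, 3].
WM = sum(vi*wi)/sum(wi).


Numerator = 76*8 + 60*6 + 63*4 + 53*3 + 51*3 = 1532
Denominator = 8 + 6 + 4 + 3 + 3 = 24
WM = 1532/24 = 63.8333

WM = 63.8333


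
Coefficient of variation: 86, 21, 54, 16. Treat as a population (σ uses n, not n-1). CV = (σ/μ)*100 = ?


Mean = 44.2500
SD = 28.1813
CV = (28.1813/44.2500)*100 = 63.6866%

CV = 63.6866%


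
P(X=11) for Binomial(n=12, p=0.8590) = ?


C(12,11) = 12
p^11 = 0.187899
(1-p)^1 = 0.141000
P = 12 * 0.187899 * 0.141000 = 0.3179

P(X=11) = 0.3179


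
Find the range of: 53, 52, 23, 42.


Max = 53, Min = 23
Range = 53 - 23 = 30

Range = 30


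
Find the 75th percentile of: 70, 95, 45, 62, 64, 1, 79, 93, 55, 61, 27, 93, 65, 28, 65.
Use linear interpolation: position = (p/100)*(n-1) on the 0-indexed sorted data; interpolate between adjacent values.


Sorted: 1, 27, 28, 45, 55, 61, 62, 64, 65, 65, 70, 79, 93, 93, 95
n = 15
Index = 75/100 * 14 = 10.5000
Lower = data[10] = 70, Upper = data[11] = 79
P75 = 70 + 0.5000*(9) = 74.5000

P75 = 74.5000


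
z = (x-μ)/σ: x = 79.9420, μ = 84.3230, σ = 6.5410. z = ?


z = (79.9420 - 84.3230)/6.5410
= -4.3810/6.5410
= -0.6698

z = -0.6698


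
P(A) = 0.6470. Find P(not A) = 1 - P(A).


P(not A) = 1 - 0.6470 = 0.3530

P(not A) = 0.3530


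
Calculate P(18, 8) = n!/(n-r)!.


P(18,8) = 18!/10!
= 6402373705728000/3628800
= 1764322560

P(18,8) = 1764322560


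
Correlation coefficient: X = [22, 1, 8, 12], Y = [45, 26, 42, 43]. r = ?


Mean X = 10.7500, Mean Y = 39.0000
SD X = 7.595229, SD Y = 7.582875
Cov = 47.750000
r = 47.750000/(7.595229*7.582875) = 0.8291

r = 0.8291


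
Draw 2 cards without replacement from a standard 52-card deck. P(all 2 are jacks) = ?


P(all jacks) = (4/52) × (3/51)
= 0.0045

P = 0.0045


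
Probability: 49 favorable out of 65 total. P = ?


P = 49/65 = 0.7538

P = 0.7538


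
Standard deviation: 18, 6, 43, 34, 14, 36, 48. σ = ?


Mean = 28.4286
Variance = 214.8163
SD = sqrt(214.8163) = 14.6566

SD = 14.6566


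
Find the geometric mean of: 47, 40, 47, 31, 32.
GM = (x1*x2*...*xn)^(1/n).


Product = 47 × 40 × 47 × 31 × 32 = 87653120
GM = 87653120^(1/5) = 38.7751

GM = 38.7751


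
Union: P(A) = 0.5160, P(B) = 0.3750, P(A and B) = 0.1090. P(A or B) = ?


P(A∪B) = 0.5160 + 0.3750 - 0.1090
= 0.8910 - 0.1090
= 0.7820

P(A∪B) = 0.7820


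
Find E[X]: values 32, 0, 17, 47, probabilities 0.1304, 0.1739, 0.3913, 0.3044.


E[X] = 32*0.1304 + 0*0.1739 + 17*0.3913 + 47*0.3044
= 4.1728 + 0 + 6.6521 + 14.3068
= 25.1317

E[X] = 25.1317


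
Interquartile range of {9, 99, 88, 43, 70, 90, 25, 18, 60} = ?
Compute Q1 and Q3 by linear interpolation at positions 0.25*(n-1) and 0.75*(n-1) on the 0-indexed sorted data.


Sorted: 9, 18, 25, 43, 60, 70, 88, 90, 99
Q1 (25th %ile) = 25.0000
Q3 (75th %ile) = 88.0000
IQR = 88.0000 - 25.0000 = 63.0000

IQR = 63.0000


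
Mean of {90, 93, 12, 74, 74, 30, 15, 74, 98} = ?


Sum = 90 + 93 + 12 + 74 + 74 + 30 + 15 + 74 + 98 = 560
n = 9
Mean = 560/9 = 62.2222

Mean = 62.2222


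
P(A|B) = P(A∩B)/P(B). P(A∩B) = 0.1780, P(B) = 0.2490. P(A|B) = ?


P(A|B) = 0.1780/0.2490 = 0.7149

P(A|B) = 0.7149


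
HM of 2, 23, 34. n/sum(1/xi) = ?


Sum of reciprocals = 1/2 + 1/23 + 1/34 = 0.572890
HM = 3/0.572890 = 5.2366

HM = 5.2366


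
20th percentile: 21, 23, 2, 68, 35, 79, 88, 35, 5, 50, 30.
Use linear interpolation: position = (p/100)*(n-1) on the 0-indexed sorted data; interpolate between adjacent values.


Sorted: 2, 5, 21, 23, 30, 35, 35, 50, 68, 79, 88
n = 11
Index = 20/100 * 10 = 2.0000
Lower = data[2] = 21, Upper = data[3] = 23
P20 = 21 + 0*(2) = 21.0000

P20 = 21.0000


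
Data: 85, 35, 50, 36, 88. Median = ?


Sorted: 35, 36, 50, 85, 88
n = 5 (odd)
Middle value = 50

Median = 50


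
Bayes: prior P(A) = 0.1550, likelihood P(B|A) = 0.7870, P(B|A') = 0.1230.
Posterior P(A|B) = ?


P(B) = P(B|A)*P(A) + P(B|A')*P(A')
= 0.7870*0.1550 + 0.1230*0.8450
= 0.121985 + 0.103935 = 0.225920
P(A|B) = 0.121985/0.225920 = 0.5399

P(A|B) = 0.5399


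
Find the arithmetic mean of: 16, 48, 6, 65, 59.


Sum = 16 + 48 + 6 + 65 + 59 = 194
n = 5
Mean = 194/5 = 38.8000

Mean = 38.8000


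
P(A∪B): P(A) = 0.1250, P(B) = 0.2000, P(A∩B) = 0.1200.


P(A∪B) = 0.1250 + 0.2000 - 0.1200
= 0.3250 - 0.1200
= 0.2050

P(A∪B) = 0.2050


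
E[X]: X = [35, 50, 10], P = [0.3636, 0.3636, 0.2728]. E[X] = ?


E[X] = 35*0.3636 + 50*0.3636 + 10*0.2728
= 12.7260 + 18.1800 + 2.7280
= 33.6340

E[X] = 33.6340


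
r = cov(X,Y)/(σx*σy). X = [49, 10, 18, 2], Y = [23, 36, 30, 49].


Mean X = 19.7500, Mean Y = 34.5000
SD X = 17.809759, SD Y = 9.552487
Cov = -150.125000
r = -150.125000/(17.809759*9.552487) = -0.8824

r = -0.8824


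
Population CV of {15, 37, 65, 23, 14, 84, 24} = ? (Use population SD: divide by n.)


Mean = 37.4286
SD = 24.9849
CV = (24.9849/37.4286)*100 = 66.7535%

CV = 66.7535%


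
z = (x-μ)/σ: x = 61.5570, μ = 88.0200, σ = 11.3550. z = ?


z = (61.5570 - 88.0200)/11.3550
= -26.4630/11.3550
= -2.3305

z = -2.3305


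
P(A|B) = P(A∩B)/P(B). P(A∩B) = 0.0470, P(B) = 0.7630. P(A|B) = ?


P(A|B) = 0.0470/0.7630 = 0.0616

P(A|B) = 0.0616


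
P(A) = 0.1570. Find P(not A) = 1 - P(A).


P(not A) = 1 - 0.1570 = 0.8430

P(not A) = 0.8430


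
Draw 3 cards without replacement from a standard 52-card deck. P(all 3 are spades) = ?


P(all spades) = (13/52) × (12/51) × (11/50)
= 0.0129

P = 0.0129


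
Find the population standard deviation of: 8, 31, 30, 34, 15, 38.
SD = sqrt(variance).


Mean = 26.0000
Variance = 115.6667
SD = sqrt(115.6667) = 10.7548

SD = 10.7548


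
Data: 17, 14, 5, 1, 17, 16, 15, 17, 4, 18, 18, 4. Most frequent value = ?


Frequencies: 1:1, 4:2, 5:1, 14:1, 15:1, 16:1, 17:3, 18:2
Max frequency = 3
Mode = 17

Mode = 17


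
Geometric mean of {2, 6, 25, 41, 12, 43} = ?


Product = 2 × 6 × 25 × 41 × 12 × 43 = 6346800
GM = 6346800^(1/6) = 13.6069

GM = 13.6069


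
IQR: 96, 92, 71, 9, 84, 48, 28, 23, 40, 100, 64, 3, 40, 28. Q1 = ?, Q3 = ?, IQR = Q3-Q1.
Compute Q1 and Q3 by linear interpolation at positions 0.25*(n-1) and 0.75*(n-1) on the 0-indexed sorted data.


Sorted: 3, 9, 23, 28, 28, 40, 40, 48, 64, 71, 84, 92, 96, 100
Q1 (25th %ile) = 28.0000
Q3 (75th %ile) = 80.7500
IQR = 80.7500 - 28.0000 = 52.7500

IQR = 52.7500


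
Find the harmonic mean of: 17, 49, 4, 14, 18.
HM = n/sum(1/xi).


Sum of reciprocals = 1/17 + 1/49 + 1/4 + 1/14 + 1/18 = 0.456216
HM = 5/0.456216 = 10.9597

HM = 10.9597


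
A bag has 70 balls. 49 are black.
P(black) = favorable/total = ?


P = 49/70 = 0.7000

P = 0.7000


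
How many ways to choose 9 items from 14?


C(14,9) = 14!/(9! × 5!)
= 87178291200/(362880 × 120)
= 2002

C(14,9) = 2002


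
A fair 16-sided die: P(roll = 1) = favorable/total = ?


Favorable outcomes (roll = 1): 1
Total outcomes = 16
P = 1/16 = 0.0625

P = 0.0625


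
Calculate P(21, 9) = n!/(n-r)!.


P(21,9) = 21!/12!
= 51090942171709440000/479001600
= 106661318400

P(21,9) = 106661318400


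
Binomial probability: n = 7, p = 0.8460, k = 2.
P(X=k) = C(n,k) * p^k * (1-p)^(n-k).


C(7,2) = 21
p^2 = 0.715716
(1-p)^5 = 8.661709e-05
P = 21 * 0.715716 * 8.661709e-05 = 0.0013

P(X=2) = 0.0013


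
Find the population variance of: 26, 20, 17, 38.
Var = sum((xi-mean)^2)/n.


Mean = 25.2500
Squared deviations: 0.5625, 27.5625, 68.0625, 162.5625
Sum = 258.7500
Variance = 258.7500/4 = 64.6875

Variance = 64.6875


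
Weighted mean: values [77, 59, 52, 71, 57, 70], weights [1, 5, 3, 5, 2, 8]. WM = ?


Numerator = 77*1 + 59*5 + 52*3 + 71*5 + 57*2 + 70*8 = 1557
Denominator = 1 + 5 + 3 + 5 + 2 + 8 = 24
WM = 1557/24 = 64.8750

WM = 64.8750


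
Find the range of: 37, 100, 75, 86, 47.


Max = 100, Min = 37
Range = 100 - 37 = 63

Range = 63


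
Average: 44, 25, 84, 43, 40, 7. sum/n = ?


Sum = 44 + 25 + 84 + 43 + 40 + 7 = 243
n = 6
Mean = 243/6 = 40.5000

Mean = 40.5000


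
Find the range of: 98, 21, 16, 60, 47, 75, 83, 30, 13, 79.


Max = 98, Min = 13
Range = 98 - 13 = 85

Range = 85


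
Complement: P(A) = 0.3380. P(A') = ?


P(not A) = 1 - 0.3380 = 0.6620

P(not A) = 0.6620


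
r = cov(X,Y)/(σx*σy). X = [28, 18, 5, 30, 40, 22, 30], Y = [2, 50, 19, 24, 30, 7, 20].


Mean X = 24.7143, Mean Y = 21.7143
SD X = 10.291665, SD Y = 14.586827
Cov = -4.510204
r = -4.510204/(10.291665*14.586827) = -0.0300

r = -0.0300


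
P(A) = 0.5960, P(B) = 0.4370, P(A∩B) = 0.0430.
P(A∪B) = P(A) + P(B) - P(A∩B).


P(A∪B) = 0.5960 + 0.4370 - 0.0430
= 1.0330 - 0.0430
= 0.9900

P(A∪B) = 0.9900


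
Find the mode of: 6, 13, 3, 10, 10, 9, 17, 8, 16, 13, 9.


Frequencies: 3:1, 6:1, 8:1, 9:2, 10:2, 13:2, 16:1, 17:1
Max frequency = 2
Mode = 9, 10, 13

Mode = 9, 10, 13


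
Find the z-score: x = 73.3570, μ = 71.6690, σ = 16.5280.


z = (73.3570 - 71.6690)/16.5280
= 1.6880/16.5280
= 0.1021

z = 0.1021


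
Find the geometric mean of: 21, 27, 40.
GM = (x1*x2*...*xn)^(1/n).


Product = 21 × 27 × 40 = 22680
GM = 22680^(1/3) = 28.3062

GM = 28.3062


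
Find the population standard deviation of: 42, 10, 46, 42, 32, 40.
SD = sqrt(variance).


Mean = 35.3333
Variance = 146.2222
SD = sqrt(146.2222) = 12.0922

SD = 12.0922


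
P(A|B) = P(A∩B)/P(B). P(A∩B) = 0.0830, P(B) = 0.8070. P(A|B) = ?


P(A|B) = 0.0830/0.8070 = 0.1029

P(A|B) = 0.1029


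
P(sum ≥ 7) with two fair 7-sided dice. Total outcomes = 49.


Total outcomes = 7×7 = 49
Favorable (sum ≥ 7): 34
P = 34/49 = 0.6939

P = 0.6939


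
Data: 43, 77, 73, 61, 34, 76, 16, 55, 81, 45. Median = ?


Sorted: 16, 34, 43, 45, 55, 61, 73, 76, 77, 81
n = 10 (even)
Middle values: 55 and 61
Median = (55+61)/2 = 58.0000

Median = 58.0000


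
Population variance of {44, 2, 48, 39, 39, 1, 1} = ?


Mean = 24.8571
Squared deviations: 366.4490, 522.4490, 535.5918, 200.0204, 200.0204, 569.1633, 569.1633
Sum = 2962.8571
Variance = 2962.8571/7 = 423.2653

Variance = 423.2653


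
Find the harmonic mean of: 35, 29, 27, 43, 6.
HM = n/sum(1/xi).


Sum of reciprocals = 1/35 + 1/29 + 1/27 + 1/43 + 1/6 = 0.290014
HM = 5/0.290014 = 17.2406

HM = 17.2406


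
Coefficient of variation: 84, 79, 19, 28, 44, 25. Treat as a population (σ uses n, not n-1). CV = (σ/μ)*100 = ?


Mean = 46.5000
SD = 25.9149
CV = (25.9149/46.5000)*100 = 55.7310%

CV = 55.7310%


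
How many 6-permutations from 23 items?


P(23,6) = 23!/17!
= 25852016738884976640000/355687428096000
= 72681840

P(23,6) = 72681840


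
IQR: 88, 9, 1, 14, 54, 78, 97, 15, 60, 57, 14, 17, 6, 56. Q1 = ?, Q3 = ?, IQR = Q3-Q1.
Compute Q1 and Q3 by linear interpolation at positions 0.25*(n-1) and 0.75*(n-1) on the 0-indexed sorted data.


Sorted: 1, 6, 9, 14, 14, 15, 17, 54, 56, 57, 60, 78, 88, 97
Q1 (25th %ile) = 14.0000
Q3 (75th %ile) = 59.2500
IQR = 59.2500 - 14.0000 = 45.2500

IQR = 45.2500


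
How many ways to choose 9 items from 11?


C(11,9) = 11!/(9! × 2!)
= 39916800/(362880 × 2)
= 55

C(11,9) = 55


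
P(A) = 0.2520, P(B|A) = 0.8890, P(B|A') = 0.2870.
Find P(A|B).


P(B) = P(B|A)*P(A) + P(B|A')*P(A')
= 0.8890*0.2520 + 0.2870*0.7480
= 0.224028 + 0.214676 = 0.438704
P(A|B) = 0.224028/0.438704 = 0.5107

P(A|B) = 0.5107


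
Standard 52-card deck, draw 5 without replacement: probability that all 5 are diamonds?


P(all diamonds) = (13/52) × (12/51) × (11/50) × (10/49) × (9/48)
= 0.0005

P = 0.0005


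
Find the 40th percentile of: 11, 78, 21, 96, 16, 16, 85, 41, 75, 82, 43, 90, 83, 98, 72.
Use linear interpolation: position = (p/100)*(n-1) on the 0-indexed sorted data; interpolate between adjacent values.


Sorted: 11, 16, 16, 21, 41, 43, 72, 75, 78, 82, 83, 85, 90, 96, 98
n = 15
Index = 40/100 * 14 = 5.6000
Lower = data[5] = 43, Upper = data[6] = 72
P40 = 43 + 0.6000*(29) = 60.4000

P40 = 60.4000


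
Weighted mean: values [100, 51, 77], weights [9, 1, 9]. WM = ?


Numerator = 100*9 + 51*1 + 77*9 = 1644
Denominator = 9 + 1 + 9 = 19
WM = 1644/19 = 86.5263

WM = 86.5263


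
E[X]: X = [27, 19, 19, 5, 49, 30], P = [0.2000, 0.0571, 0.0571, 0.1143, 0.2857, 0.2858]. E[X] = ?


E[X] = 27*0.2000 + 19*0.0571 + 19*0.0571 + 5*0.1143 + 49*0.2857 + 30*0.2858
= 5.4000 + 1.0849 + 1.0849 + 0.5715 + 13.9993 + 8.5740
= 30.7146

E[X] = 30.7146


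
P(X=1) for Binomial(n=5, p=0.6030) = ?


C(5,1) = 5
p^1 = 0.603000
(1-p)^4 = 0.024841
P = 5 * 0.603000 * 0.024841 = 0.0749

P(X=1) = 0.0749


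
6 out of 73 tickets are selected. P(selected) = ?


P = 6/73 = 0.0822

P = 0.0822


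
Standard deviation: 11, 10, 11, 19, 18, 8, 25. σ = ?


Mean = 14.5714
Variance = 32.8163
SD = sqrt(32.8163) = 5.7286

SD = 5.7286


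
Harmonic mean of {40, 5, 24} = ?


Sum of reciprocals = 1/40 + 1/5 + 1/24 = 0.266667
HM = 3/0.266667 = 11.2500

HM = 11.2500


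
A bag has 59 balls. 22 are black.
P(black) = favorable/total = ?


P = 22/59 = 0.3729

P = 0.3729


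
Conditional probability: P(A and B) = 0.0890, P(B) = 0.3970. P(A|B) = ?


P(A|B) = 0.0890/0.3970 = 0.2242

P(A|B) = 0.2242


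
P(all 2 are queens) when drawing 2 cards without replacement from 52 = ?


P(all queens) = (4/52) × (3/51)
= 0.0045

P = 0.0045


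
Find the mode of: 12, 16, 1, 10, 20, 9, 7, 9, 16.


Frequencies: 1:1, 7:1, 9:2, 10:1, 12:1, 16:2, 20:1
Max frequency = 2
Mode = 9, 16

Mode = 9, 16


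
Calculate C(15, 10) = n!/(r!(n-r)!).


C(15,10) = 15!/(10! × 5!)
= 1307674368000/(3628800 × 120)
= 3003

C(15,10) = 3003


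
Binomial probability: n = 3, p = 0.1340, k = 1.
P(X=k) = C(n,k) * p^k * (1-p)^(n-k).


C(3,1) = 3
p^1 = 0.134000
(1-p)^2 = 0.749956
P = 3 * 0.134000 * 0.749956 = 0.3015

P(X=1) = 0.3015


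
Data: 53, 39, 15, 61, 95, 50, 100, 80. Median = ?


Sorted: 15, 39, 50, 53, 61, 80, 95, 100
n = 8 (even)
Middle values: 53 and 61
Median = (53+61)/2 = 57.0000

Median = 57.0000


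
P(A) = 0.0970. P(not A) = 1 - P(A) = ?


P(not A) = 1 - 0.0970 = 0.9030

P(not A) = 0.9030


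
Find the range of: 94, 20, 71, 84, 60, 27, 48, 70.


Max = 94, Min = 20
Range = 94 - 20 = 74

Range = 74


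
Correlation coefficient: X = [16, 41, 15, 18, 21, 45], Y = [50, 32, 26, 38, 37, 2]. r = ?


Mean X = 26.0000, Mean Y = 30.8333
SD X = 12.220202, SD Y = 14.792077
Cov = -126.166667
r = -126.166667/(12.220202*14.792077) = -0.6980

r = -0.6980


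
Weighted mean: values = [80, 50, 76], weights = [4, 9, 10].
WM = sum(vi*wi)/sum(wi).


Numerator = 80*4 + 50*9 + 76*10 = 1530
Denominator = 4 + 9 + 10 = 23
WM = 1530/23 = 66.5217

WM = 66.5217


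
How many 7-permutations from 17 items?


P(17,7) = 17!/10!
= 355687428096000/3628800
= 98017920

P(17,7) = 98017920


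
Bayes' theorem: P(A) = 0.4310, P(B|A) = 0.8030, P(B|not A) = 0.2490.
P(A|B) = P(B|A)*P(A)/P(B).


P(B) = P(B|A)*P(A) + P(B|A')*P(A')
= 0.8030*0.4310 + 0.2490*0.5690
= 0.346093 + 0.141681 = 0.487774
P(A|B) = 0.346093/0.487774 = 0.7095

P(A|B) = 0.7095


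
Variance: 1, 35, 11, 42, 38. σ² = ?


Mean = 25.4000
Squared deviations: 595.3600, 92.1600, 207.3600, 275.5600, 158.7600
Sum = 1329.2000
Variance = 1329.2000/5 = 265.8400

Variance = 265.8400


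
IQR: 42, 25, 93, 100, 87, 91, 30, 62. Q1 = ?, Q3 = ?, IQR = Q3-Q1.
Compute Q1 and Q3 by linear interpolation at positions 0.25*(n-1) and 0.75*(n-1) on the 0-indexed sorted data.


Sorted: 25, 30, 42, 62, 87, 91, 93, 100
Q1 (25th %ile) = 39.0000
Q3 (75th %ile) = 91.5000
IQR = 91.5000 - 39.0000 = 52.5000

IQR = 52.5000


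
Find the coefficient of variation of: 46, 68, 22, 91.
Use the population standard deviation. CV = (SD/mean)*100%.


Mean = 56.7500
SD = 25.6064
CV = (25.6064/56.7500)*100 = 45.1214%

CV = 45.1214%


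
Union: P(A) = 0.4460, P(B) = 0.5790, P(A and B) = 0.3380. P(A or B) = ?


P(A∪B) = 0.4460 + 0.5790 - 0.3380
= 1.0250 - 0.3380
= 0.6870

P(A∪B) = 0.6870


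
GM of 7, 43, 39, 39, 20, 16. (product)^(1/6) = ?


Product = 7 × 43 × 39 × 39 × 20 × 16 = 146502720
GM = 146502720^(1/6) = 22.9601

GM = 22.9601


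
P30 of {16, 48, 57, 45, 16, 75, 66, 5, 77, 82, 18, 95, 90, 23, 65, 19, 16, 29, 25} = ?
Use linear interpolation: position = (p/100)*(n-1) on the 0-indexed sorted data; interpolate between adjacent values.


Sorted: 5, 16, 16, 16, 18, 19, 23, 25, 29, 45, 48, 57, 65, 66, 75, 77, 82, 90, 95
n = 19
Index = 30/100 * 18 = 5.4000
Lower = data[5] = 19, Upper = data[6] = 23
P30 = 19 + 0.4000*(4) = 20.6000

P30 = 20.6000


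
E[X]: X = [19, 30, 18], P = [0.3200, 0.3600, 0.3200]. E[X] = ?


E[X] = 19*0.3200 + 30*0.3600 + 18*0.3200
= 6.0800 + 10.8000 + 5.7600
= 22.6400

E[X] = 22.6400


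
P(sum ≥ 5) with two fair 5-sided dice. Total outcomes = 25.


Total outcomes = 5×5 = 25
Favorable (sum ≥ 5): 19
P = 19/25 = 0.7600

P = 0.7600


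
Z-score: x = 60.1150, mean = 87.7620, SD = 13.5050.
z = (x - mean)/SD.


z = (60.1150 - 87.7620)/13.5050
= -27.6470/13.5050
= -2.0472

z = -2.0472


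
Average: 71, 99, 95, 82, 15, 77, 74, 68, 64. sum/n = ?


Sum = 71 + 99 + 95 + 82 + 15 + 77 + 74 + 68 + 64 = 645
n = 9
Mean = 645/9 = 71.6667

Mean = 71.6667


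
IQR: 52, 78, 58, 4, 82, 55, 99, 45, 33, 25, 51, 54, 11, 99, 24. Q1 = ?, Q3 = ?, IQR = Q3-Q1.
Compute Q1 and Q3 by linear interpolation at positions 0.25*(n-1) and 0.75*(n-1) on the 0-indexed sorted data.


Sorted: 4, 11, 24, 25, 33, 45, 51, 52, 54, 55, 58, 78, 82, 99, 99
Q1 (25th %ile) = 29.0000
Q3 (75th %ile) = 68.0000
IQR = 68.0000 - 29.0000 = 39.0000

IQR = 39.0000


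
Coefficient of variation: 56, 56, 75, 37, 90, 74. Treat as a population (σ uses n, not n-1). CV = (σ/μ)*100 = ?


Mean = 64.6667
SD = 17.0848
CV = (17.0848/64.6667)*100 = 26.4197%

CV = 26.4197%


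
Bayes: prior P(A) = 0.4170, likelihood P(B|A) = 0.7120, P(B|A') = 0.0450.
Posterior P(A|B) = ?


P(B) = P(B|A)*P(A) + P(B|A')*P(A')
= 0.7120*0.4170 + 0.0450*0.5830
= 0.296904 + 0.026235 = 0.323139
P(A|B) = 0.296904/0.323139 = 0.9188

P(A|B) = 0.9188
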